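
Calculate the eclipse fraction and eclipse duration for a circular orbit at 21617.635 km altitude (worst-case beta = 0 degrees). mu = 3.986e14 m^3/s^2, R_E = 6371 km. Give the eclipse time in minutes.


r = 27988.6350 km
T = 776.6629 min
Eclipse fraction = arcsin(R_E/r)/pi = arcsin(6371.0000/27988.6350)/pi
= arcsin(0.2276281)/pi = 0.07309705
Eclipse duration = 0.07309705 * 776.6629 = 56.7718 min

56.7718 minutes


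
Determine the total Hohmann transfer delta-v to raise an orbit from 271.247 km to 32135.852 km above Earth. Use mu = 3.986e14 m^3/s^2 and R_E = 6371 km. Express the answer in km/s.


r1 = 6642.2470 km = 6.642247e+06 m
r2 = 38506.8520 km = 3.8506852e+07 m
dv1 = sqrt(mu/r1)*(sqrt(2*r2/(r1+r2)) - 1) = 2370.8390 m/s
dv2 = sqrt(mu/r2)*(1 - sqrt(2*r1/(r1+r2))) = 1472.1502 m/s
total dv = |dv1| + |dv2| = 2370.8390 + 1472.1502 = 3842.9892 m/s = 3.8430 km/s

3.8430 km/s


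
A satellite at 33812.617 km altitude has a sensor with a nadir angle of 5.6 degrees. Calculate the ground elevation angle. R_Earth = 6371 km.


r = R_E + alt = 40183.6170 km
Law of sines in the satellite / Earth-center / ground-point triangle:
  sin(nadir)/R_E = sin(90 + el)/r  =>  cos(el) = (r/R_E)*sin(nadir)
cos(el) = (40183.6170 / 6371.0000) * sin(5.6 deg) = 0.6154817
el = arccos(0.6154817) = 52.0131 deg
(Earth-central angle = 90 - nadir - el = 32.3869 deg)

52.0131 degrees


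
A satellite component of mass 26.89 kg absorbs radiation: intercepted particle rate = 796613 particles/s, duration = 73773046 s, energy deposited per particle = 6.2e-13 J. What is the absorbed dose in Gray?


Total energy deposited = rate * time * E_per
  = 796613 * 73773046 * 6.2e-13 = 36.4365 J
Dose = E_total / mass = 36.4365 / 26.89
Dose = 1.3550 Gy

1.3550 Gy


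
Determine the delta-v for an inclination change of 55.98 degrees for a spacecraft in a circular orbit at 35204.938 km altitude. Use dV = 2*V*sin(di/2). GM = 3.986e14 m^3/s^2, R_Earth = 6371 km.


r = 41575.9380 km = 4.1575938e+07 m
V = sqrt(mu/r) = 3096.3327 m/s
di = 55.98 deg = 0.9770353 rad
dV = 2*V*sin(di/2) = 2*3096.3327*sin(0.4885177)
dV = 2906.3259 m/s = 2.9063 km/s

2.9063 km/s


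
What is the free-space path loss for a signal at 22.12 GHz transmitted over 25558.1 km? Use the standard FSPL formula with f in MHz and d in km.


f = 22.12 GHz = 22120.0000 MHz
d = 25558.1 km
FSPL = 32.44 + 20*log10(22120.0000) + 20*log10(25558.1)
FSPL = 32.44 + 86.8957 + 88.1506
FSPL = 207.4863 dB

207.4863 dB


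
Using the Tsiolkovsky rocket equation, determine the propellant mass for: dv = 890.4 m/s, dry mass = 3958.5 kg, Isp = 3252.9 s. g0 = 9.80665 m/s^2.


ve = Isp * g0 = 3252.9 * 9.80665 = 31900.051785 m/s
mass ratio = exp(dv/ve) = exp(890.4/31900.051785) = 1.02830538
m_prop = m_dry * (mr - 1) = 3958.5 * (1.02830538 - 1)
m_prop = 112.0468 kg

112.0468 kg


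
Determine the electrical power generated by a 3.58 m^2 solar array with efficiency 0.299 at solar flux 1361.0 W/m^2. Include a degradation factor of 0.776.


P = area * eta * S * degradation
P = 3.58 * 0.299 * 1361.0 * 0.776
P = 1130.5091 W

1130.5091 W


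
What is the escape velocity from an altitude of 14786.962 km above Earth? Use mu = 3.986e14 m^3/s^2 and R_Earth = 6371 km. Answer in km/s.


r = 6371.0 + 14786.962 = 21157.9620 km = 2.1157962e+07 m
v_esc = sqrt(2*mu/r) = sqrt(2*3.986e14 / 2.1157962e+07)
v_esc = 6138.2805 m/s = 6.1383 km/s

6.1383 km/s


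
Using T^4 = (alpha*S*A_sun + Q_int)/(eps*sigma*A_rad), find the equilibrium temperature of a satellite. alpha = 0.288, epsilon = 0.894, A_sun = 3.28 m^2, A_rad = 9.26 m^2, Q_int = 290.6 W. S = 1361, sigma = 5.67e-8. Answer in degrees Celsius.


Numerator = alpha*S*A_sun + Q_int = 0.288*1361*3.28 + 290.6 = 1576.2550 W
Denominator = eps*sigma*A_rad = 0.894*5.67e-8*9.26 = 4.6938755e-07 W/K^4
T^4 = 3.35811e+09 K^4
T = 240.7264 K = -32.4236 C

-32.4236 degrees Celsius


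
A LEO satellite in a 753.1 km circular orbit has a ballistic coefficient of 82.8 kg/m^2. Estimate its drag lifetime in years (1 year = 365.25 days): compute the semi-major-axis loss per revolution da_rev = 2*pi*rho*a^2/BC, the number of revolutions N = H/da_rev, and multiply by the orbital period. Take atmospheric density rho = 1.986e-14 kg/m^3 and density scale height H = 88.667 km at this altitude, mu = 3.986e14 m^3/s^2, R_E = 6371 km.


a = R_E + alt = 7124.1000 km = 7.1241e+06 m
da_rev = 2*pi*rho*a^2/BC = 2*pi*1.986e-14*(7.1241e+06)^2/82.8 = 0.0764872047 m per revolution
N = H/da_rev = 88667.0000 m / 0.0764872047 m = 1.1592396e+06 revolutions
P = 2*pi*sqrt(a^3/mu) = 5984.2018 s
lifetime = N*P = 1.1592396e+06 * 5984.2018 = 6.937124e+09 s = 80290.7869 days
years = 80290.7869 / 365.25 = 219.8242 years

219.8242 years


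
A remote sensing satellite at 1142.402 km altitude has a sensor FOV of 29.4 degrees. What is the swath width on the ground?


FOV = 29.4 deg = 0.5131268 rad
swath = 2 * alt * tan(FOV/2) = 2 * 1142.402 * tan(0.2565634)
swath = 2 * 1142.402 * 0.2623451
swath = 599.4071 km

599.4071 km


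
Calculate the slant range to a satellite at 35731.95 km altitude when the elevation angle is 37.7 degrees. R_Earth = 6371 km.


h = 35731.95 km, el = 37.7 deg
d = -R_E*sin(el) + sqrt((R_E*sin(el))^2 + 2*R_E*h + h^2)
d = -6371.0000*sin(0.6579891) + sqrt((6371.0000*0.611527)^2 + 2*6371.0000*35731.95 + 35731.95^2)
d = 37904.0554 km

37904.0554 km


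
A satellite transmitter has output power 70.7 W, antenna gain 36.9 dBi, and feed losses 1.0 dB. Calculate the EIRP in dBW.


Pt = 70.7 W = 18.4942 dBW
EIRP = Pt_dBW + Gt - losses = 18.4942 + 36.9 - 1.0 = 54.3942 dBW

54.3942 dBW


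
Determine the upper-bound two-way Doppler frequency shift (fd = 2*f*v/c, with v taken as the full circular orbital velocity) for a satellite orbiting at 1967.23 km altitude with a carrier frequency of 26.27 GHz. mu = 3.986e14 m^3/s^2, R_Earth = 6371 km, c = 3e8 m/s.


r = 8.33823e+06 m
v = sqrt(mu/r) = 6914.0372 m/s (worst-case radial velocity)
f = 26.27 GHz = 2.627e+10 Hz
fd = 2*f*v/c = 2*2.627e+10*6914.0372/3.0e+08
fd = 1.2108784e+06 Hz

1.2109e+06 Hz


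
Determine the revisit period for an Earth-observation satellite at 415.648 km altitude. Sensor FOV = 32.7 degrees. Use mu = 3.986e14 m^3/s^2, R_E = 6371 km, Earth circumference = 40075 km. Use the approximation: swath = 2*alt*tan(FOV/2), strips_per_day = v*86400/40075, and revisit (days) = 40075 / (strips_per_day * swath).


swath = 2*415.648*tan(0.2853613) = 243.8756 km
v = sqrt(mu/r) = 7663.7439 m/s = 7.6637 km/s
strips/day = v*86400/40075 = 7.6637*86400/40075 = 16.5227
coverage/day = strips * swath = 16.5227 * 243.8756 = 4029.4857 km
revisit = 40075 / 4029.4857 = 9.9454 days

9.9454 days


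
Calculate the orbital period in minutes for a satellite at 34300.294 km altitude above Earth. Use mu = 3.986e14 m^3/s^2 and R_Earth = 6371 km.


r = 40671.2940 km = 4.0671294e+07 m
T = 2*pi*sqrt(r^3/mu) = 2*pi*sqrt(6.727659e+22 / 3.986e14)
T = 81628.7613 s = 1360.4794 min

1360.4794 minutes


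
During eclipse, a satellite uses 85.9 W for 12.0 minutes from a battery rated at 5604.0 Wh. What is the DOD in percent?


E_used = P * t / 60 = 85.9 * 12.0 / 60 = 17.1800 Wh
DOD = E_used / E_total * 100 = 17.1800 / 5604.0 * 100
DOD = 0.3065667 %

0.3066 %


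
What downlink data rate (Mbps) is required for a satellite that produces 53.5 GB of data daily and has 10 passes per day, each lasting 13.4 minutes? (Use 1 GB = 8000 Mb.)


total contact time = 10 * 13.4 * 60 = 8040.0000 s
data = 53.5 GB = 428000.0000 Mb
rate = 428000.0000 / 8040.0000 = 53.2338 Mbps

53.2338 Mbps


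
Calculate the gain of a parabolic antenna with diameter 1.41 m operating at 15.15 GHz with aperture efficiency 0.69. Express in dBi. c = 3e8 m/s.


lambda = c/f = 3e8 / 1.515e+10 = 0.01980198 m
G = eta*(pi*D/lambda)^2 = 0.69*(pi*1.41/0.01980198)^2
G = 34527.8724 (linear)
G = 10*log10(34527.8724) = 45.3817 dBi

45.3817 dBi


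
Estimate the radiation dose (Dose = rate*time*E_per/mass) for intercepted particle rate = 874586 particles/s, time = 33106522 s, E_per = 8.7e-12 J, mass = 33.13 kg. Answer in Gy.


Total energy deposited = rate * time * E_per
  = 874586 * 33106522 * 8.7e-12 = 251.9042 J
Dose = E_total / mass = 251.9042 / 33.13
Dose = 7.6035 Gy

7.6035 Gy


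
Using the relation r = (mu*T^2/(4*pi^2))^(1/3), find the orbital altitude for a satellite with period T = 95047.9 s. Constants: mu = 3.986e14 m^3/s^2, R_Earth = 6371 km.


T = 95047.9 s
r = (mu*T^2/(4*pi^2))^(1/3) = (3.986e14 * 95047.9^2 / (4*pi^2))^(1/3)
r = 4.5014684e+07 m = 45014.6837 km
alt = r - R_E = 45014.6837 - 6371 = 38643.6837 km

38643.6837 km


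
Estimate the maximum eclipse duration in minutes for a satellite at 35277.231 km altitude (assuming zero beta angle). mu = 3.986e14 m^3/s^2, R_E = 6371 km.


r = 41648.2310 km
T = 1409.7912 min
Eclipse fraction = arcsin(R_E/r)/pi = arcsin(6371.0000/41648.2310)/pi
= arcsin(0.1529717)/pi = 0.04888433
Eclipse duration = 0.04888433 * 1409.7912 = 68.9167 min

68.9167 minutes


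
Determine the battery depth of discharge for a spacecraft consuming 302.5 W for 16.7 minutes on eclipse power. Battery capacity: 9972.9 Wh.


E_used = P * t / 60 = 302.5 * 16.7 / 60 = 84.1958 Wh
DOD = E_used / E_total * 100 = 84.1958 / 9972.9 * 100
DOD = 0.8442462 %

0.8442 %


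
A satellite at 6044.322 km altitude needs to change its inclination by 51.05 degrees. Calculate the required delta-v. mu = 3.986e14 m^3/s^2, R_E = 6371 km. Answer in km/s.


r = 12415.3220 km = 1.2415322e+07 m
V = sqrt(mu/r) = 5666.1707 m/s
di = 51.05 deg = 0.8909906 rad
dV = 2*V*sin(di/2) = 2*5666.1707*sin(0.4454953)
dV = 4883.1612 m/s = 4.8832 km/s

4.8832 km/s


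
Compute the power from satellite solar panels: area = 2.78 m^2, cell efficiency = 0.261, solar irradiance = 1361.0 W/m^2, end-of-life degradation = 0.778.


P = area * eta * S * degradation
P = 2.78 * 0.261 * 1361.0 * 0.778
P = 768.2862 W

768.2862 W


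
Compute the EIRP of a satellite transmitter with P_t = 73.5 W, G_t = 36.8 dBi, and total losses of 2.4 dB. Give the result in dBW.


Pt = 73.5 W = 18.6629 dBW
EIRP = Pt_dBW + Gt - losses = 18.6629 + 36.8 - 2.4 = 53.0629 dBW

53.0629 dBW


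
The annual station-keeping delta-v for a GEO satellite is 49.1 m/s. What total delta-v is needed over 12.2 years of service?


dV = rate * years = 49.1 * 12.2
dV = 599.0200 m/s

599.0200 m/s


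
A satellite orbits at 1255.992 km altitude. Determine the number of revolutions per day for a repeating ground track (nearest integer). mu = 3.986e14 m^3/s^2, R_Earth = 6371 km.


r = 7.626992e+06 m
T = 2*pi*sqrt(r^3/mu) = 6628.8953 s = 110.4816 min
revs/day = 1440 / 110.4816 = 13.0338
Rounded: 13 revolutions per day

13 revolutions per day


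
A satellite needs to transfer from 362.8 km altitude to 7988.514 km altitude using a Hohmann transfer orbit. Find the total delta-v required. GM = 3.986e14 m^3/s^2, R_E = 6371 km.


r1 = 6733.8000 km = 6.7338e+06 m
r2 = 14359.5140 km = 1.4359514e+07 m
dv1 = sqrt(mu/r1)*(sqrt(2*r2/(r1+r2)) - 1) = 1283.6504 m/s
dv2 = sqrt(mu/r2)*(1 - sqrt(2*r1/(r1+r2))) = 1058.7460 m/s
total dv = |dv1| + |dv2| = 1283.6504 + 1058.7460 = 2342.3965 m/s = 2.3424 km/s

2.3424 km/s


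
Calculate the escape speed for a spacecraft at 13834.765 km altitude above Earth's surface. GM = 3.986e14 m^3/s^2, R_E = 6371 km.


r = 6371.0 + 13834.765 = 20205.7650 km = 2.0205765e+07 m
v_esc = sqrt(2*mu/r) = sqrt(2*3.986e14 / 2.0205765e+07)
v_esc = 6281.2488 m/s = 6.2812 km/s

6.2812 km/s


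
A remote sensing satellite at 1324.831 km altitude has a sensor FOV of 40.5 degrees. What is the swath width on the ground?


FOV = 40.5 deg = 0.7068583 rad
swath = 2 * alt * tan(FOV/2) = 2 * 1324.831 * tan(0.3534292)
swath = 2 * 1324.831 * 0.3689195
swath = 977.5119 km

977.5119 km


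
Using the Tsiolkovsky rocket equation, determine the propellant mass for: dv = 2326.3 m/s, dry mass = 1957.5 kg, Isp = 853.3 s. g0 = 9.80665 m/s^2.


ve = Isp * g0 = 853.3 * 9.80665 = 8368.014445 m/s
mass ratio = exp(dv/ve) = exp(2326.3/8368.014445) = 1.32048493
m_prop = m_dry * (mr - 1) = 1957.5 * (1.32048493 - 1)
m_prop = 627.3493 kg

627.3493 kg


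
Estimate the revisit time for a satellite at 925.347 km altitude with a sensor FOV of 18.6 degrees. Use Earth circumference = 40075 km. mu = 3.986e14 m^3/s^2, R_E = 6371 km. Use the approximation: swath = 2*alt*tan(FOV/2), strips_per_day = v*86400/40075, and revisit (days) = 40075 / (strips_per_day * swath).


swath = 2*925.347*tan(0.1623156) = 303.0628 km
v = sqrt(mu/r) = 7391.2162 m/s = 7.3912 km/s
strips/day = v*86400/40075 = 7.3912*86400/40075 = 15.9351
coverage/day = strips * swath = 15.9351 * 303.0628 = 4829.3502 km
revisit = 40075 / 4829.3502 = 8.2982 days

8.2982 days


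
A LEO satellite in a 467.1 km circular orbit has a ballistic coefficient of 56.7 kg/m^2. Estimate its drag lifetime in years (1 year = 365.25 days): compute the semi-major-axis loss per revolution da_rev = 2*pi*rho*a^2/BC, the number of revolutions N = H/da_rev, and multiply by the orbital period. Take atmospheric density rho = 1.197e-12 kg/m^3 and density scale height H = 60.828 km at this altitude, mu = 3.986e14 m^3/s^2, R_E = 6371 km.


a = R_E + alt = 6838.1000 km = 6.8381e+06 m
da_rev = 2*pi*rho*a^2/BC = 2*pi*1.197e-12*(6.8381e+06)^2/56.7 = 6.202430 m per revolution
N = H/da_rev = 60828.0000 m / 6.202430 m = 9807.1244 revolutions
P = 2*pi*sqrt(a^3/mu) = 5627.4856 s
lifetime = N*P = 9807.1244 * 5627.4856 = 5.5189451e+07 s = 638.7668 days
years = 638.7668 / 365.25 = 1.7488 years

1.7488 years


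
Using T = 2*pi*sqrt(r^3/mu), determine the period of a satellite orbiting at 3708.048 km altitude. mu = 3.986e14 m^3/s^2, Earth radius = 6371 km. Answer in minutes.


r = 10079.0480 km = 1.0079048e+07 m
T = 2*pi*sqrt(r^3/mu) = 2*pi*sqrt(1.0239024e+21 / 3.986e14)
T = 10070.2555 s = 167.8376 min

167.8376 minutes


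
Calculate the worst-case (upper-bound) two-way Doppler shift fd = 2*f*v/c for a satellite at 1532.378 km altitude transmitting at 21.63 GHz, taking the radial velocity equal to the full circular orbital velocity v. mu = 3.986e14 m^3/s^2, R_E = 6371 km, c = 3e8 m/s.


r = 7.903378e+06 m
v = sqrt(mu/r) = 7101.6992 m/s (worst-case radial velocity)
f = 21.63 GHz = 2.163e+10 Hz
fd = 2*f*v/c = 2*2.163e+10*7101.6992/3.0e+08
fd = 1.024065e+06 Hz

1.0241e+06 Hz


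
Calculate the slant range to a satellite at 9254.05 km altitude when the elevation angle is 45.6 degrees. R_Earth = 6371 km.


h = 9254.05 km, el = 45.6 deg
d = -R_E*sin(el) + sqrt((R_E*sin(el))^2 + 2*R_E*h + h^2)
d = -6371.0000*sin(0.7958701) + sqrt((6371.0000*0.7144727)^2 + 2*6371.0000*9254.05 + 9254.05^2)
d = 10423.8212 km

10423.8212 km


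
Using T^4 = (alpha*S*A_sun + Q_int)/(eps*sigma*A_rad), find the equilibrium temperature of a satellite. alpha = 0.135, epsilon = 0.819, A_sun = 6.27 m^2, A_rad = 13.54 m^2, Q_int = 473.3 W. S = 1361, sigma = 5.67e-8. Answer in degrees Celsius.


Numerator = alpha*S*A_sun + Q_int = 0.135*1361*6.27 + 473.3 = 1625.3184 W
Denominator = eps*sigma*A_rad = 0.819*5.67e-8*13.54 = 6.2876104e-07 W/K^4
T^4 = 2.5849541e+09 K^4
T = 225.4827 K = -47.6673 C

-47.6673 degrees Celsius


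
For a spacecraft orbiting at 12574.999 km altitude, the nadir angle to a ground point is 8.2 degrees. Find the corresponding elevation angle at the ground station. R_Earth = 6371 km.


r = R_E + alt = 18945.9990 km
Law of sines in the satellite / Earth-center / ground-point triangle:
  sin(nadir)/R_E = sin(90 + el)/r  =>  cos(el) = (r/R_E)*sin(nadir)
cos(el) = (18945.9990 / 6371.0000) * sin(8.2 deg) = 0.4241481
el = arccos(0.4241481) = 64.9032 deg
(Earth-central angle = 90 - nadir - el = 16.8968 deg)

64.9032 degrees


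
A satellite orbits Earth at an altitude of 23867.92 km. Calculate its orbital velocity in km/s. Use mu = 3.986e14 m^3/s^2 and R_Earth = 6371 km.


r = R_E + alt = 6371.0 + 23867.92 = 30238.9200 km = 3.023892e+07 m
v = sqrt(mu/r) = sqrt(3.986e14 / 3.023892e+07) = 3630.6594 m/s = 3.6307 km/s

3.6307 km/s


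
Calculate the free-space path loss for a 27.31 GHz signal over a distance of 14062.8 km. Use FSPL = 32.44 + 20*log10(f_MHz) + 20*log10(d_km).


f = 27.31 GHz = 27310.0000 MHz
d = 14062.8 km
FSPL = 32.44 + 20*log10(27310.0000) + 20*log10(14062.8)
FSPL = 32.44 + 88.7264 + 82.9614
FSPL = 204.1279 dB

204.1279 dB


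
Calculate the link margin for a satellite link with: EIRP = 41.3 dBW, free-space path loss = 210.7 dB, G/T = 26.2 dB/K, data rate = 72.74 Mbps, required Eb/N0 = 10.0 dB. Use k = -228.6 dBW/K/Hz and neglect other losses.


C/N0 = EIRP - FSPL + G/T - k = 41.3 - 210.7 + 26.2 - (-228.6)
C/N0 = 85.4000 dB-Hz
R_b = 72.74 Mbps = 7.274e+07 bps -> 10*log10(R_b) = 78.6177 dB-Hz
Eb/N0 = C/N0 - 10*log10(R_b) = 85.4000 - 78.6177 = 6.7823 dB
Margin = Eb/N0 - Eb/N0_req = 6.7823 - 10.0 = -3.2177 dB (negative margin: link does not close)

-3.2177 dB


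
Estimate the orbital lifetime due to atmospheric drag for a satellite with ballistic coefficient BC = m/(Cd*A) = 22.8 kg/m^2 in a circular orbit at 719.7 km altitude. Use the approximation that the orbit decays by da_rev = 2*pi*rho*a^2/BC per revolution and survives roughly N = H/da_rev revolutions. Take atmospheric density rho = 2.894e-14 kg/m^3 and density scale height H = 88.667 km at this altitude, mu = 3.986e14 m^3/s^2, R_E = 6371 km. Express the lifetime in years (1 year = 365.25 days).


a = R_E + alt = 7090.7000 km = 7.0907e+06 m
da_rev = 2*pi*rho*a^2/BC = 2*pi*2.894e-14*(7.0907e+06)^2/22.8 = 0.400979131 m per revolution
N = H/da_rev = 88667.0000 m / 0.400979131 m = 221126.2210 revolutions
P = 2*pi*sqrt(a^3/mu) = 5942.1675 s
lifetime = N*P = 221126.2210 * 5942.1675 = 1.313969e+09 s = 15207.9750 days
years = 15207.9750 / 365.25 = 41.6372 years

41.6372 years


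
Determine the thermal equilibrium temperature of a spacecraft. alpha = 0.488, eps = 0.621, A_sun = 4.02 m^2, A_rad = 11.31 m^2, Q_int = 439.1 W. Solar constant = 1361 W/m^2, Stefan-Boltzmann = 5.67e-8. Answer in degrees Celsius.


Numerator = alpha*S*A_sun + Q_int = 0.488*1361*4.02 + 439.1 = 3109.0554 W
Denominator = eps*sigma*A_rad = 0.621*5.67e-8*11.31 = 3.9823302e-07 W/K^4
T^4 = 7.807126e+09 K^4
T = 297.2506 K = 24.1006 C

24.1006 degrees Celsius


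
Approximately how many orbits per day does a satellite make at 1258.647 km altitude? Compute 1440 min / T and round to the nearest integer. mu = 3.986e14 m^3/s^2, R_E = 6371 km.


r = 7.629647e+06 m
T = 2*pi*sqrt(r^3/mu) = 6632.3569 s = 110.5393 min
revs/day = 1440 / 110.5393 = 13.0270
Rounded: 13 revolutions per day

13 revolutions per day


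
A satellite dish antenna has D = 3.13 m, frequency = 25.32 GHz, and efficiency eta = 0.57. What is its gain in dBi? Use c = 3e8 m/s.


lambda = c/f = 3e8 / 2.532e+10 = 0.01184834 m
G = eta*(pi*D/lambda)^2 = 0.57*(pi*3.13/0.01184834)^2
G = 392598.0782 (linear)
G = 10*log10(392598.0782) = 55.9395 dBi

55.9395 dBi


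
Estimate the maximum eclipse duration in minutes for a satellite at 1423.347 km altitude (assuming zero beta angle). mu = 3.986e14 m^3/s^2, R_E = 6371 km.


r = 7794.3470 km
T = 114.1378 min
Eclipse fraction = arcsin(R_E/r)/pi = arcsin(6371.0000/7794.3470)/pi
= arcsin(0.8173873)/pi = 0.3045783
Eclipse duration = 0.3045783 * 114.1378 = 34.7639 min

34.7639 minutes


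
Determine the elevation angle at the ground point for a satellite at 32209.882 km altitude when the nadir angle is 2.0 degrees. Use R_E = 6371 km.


r = R_E + alt = 38580.8820 km
Law of sines in the satellite / Earth-center / ground-point triangle:
  sin(nadir)/R_E = sin(90 + el)/r  =>  cos(el) = (r/R_E)*sin(nadir)
cos(el) = (38580.8820 / 6371.0000) * sin(2.0 deg) = 0.211341
el = arccos(0.211341) = 77.7991 deg
(Earth-central angle = 90 - nadir - el = 10.2009 deg)

77.7991 degrees


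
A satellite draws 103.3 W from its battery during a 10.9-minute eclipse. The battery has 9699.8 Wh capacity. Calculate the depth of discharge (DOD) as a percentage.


E_used = P * t / 60 = 103.3 * 10.9 / 60 = 18.7662 Wh
DOD = E_used / E_total * 100 = 18.7662 / 9699.8 * 100
DOD = 0.1934696 %

0.1935 %


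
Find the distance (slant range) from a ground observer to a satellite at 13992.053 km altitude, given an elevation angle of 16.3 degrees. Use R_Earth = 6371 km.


h = 13992.053 km, el = 16.3 deg
d = -R_E*sin(el) + sqrt((R_E*sin(el))^2 + 2*R_E*h + h^2)
d = -6371.0000*sin(0.2844887) + sqrt((6371.0000*0.2806667)^2 + 2*6371.0000*13992.053 + 13992.053^2)
d = 17635.0978 km

17635.0978 km


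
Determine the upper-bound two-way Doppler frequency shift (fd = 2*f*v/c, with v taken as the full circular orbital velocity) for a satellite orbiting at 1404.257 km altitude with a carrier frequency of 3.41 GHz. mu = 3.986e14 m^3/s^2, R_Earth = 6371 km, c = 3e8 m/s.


r = 7.775257e+06 m
v = sqrt(mu/r) = 7159.9711 m/s (worst-case radial velocity)
f = 3.41 GHz = 3.41e+09 Hz
fd = 2*f*v/c = 2*3.41e+09*7159.9711/3.0e+08
fd = 162770.0102 Hz

162770.0102 Hz


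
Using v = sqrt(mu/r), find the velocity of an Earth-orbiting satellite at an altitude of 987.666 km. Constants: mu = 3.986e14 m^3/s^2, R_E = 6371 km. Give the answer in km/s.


r = R_E + alt = 6371.0 + 987.666 = 7358.6660 km = 7.358666e+06 m
v = sqrt(mu/r) = sqrt(3.986e14 / 7.358666e+06) = 7359.8523 m/s = 7.3599 km/s

7.3599 km/s


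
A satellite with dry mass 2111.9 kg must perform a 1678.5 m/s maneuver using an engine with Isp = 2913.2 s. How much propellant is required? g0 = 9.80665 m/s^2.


ve = Isp * g0 = 2913.2 * 9.80665 = 28568.732780 m/s
mass ratio = exp(dv/ve) = exp(1678.5/28568.732780) = 1.06051331
m_prop = m_dry * (mr - 1) = 2111.9 * (1.06051331 - 1)
m_prop = 127.7981 kg

127.7981 kg


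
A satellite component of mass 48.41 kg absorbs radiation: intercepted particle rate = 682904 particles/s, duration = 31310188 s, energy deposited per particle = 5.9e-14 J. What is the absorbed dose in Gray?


Total energy deposited = rate * time * E_per
  = 682904 * 31310188 * 5.9e-14 = 1.2615 J
Dose = E_total / mass = 1.2615 / 48.41
Dose = 0.02605927 Gy

0.0261 Gy


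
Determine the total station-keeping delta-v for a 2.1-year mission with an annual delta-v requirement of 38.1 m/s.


dV = rate * years = 38.1 * 2.1
dV = 80.0100 m/s

80.0100 m/s


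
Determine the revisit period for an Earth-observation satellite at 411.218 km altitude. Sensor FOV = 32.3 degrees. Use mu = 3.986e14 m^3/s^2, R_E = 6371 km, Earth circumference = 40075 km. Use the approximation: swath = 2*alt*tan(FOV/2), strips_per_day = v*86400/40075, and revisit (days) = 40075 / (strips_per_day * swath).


swath = 2*411.218*tan(0.2818707) = 238.1617 km
v = sqrt(mu/r) = 7666.2464 m/s = 7.6662 km/s
strips/day = v*86400/40075 = 7.6662*86400/40075 = 16.5281
coverage/day = strips * swath = 16.5281 * 238.1617 = 3936.3601 km
revisit = 40075 / 3936.3601 = 10.1807 days

10.1807 days


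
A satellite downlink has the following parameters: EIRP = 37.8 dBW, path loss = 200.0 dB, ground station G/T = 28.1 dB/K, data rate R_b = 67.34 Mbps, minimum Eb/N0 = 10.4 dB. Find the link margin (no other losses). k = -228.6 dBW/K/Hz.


C/N0 = EIRP - FSPL + G/T - k = 37.8 - 200.0 + 28.1 - (-228.6)
C/N0 = 94.5000 dB-Hz
R_b = 67.34 Mbps = 6.734e+07 bps -> 10*log10(R_b) = 78.2827 dB-Hz
Eb/N0 = C/N0 - 10*log10(R_b) = 94.5000 - 78.2827 = 16.2173 dB
Margin = Eb/N0 - Eb/N0_req = 16.2173 - 10.4 = 5.8173 dB (link closes)

5.8173 dB


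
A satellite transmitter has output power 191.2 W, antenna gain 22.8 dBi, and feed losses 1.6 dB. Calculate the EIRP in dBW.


Pt = 191.2 W = 22.8149 dBW
EIRP = Pt_dBW + Gt - losses = 22.8149 + 22.8 - 1.6 = 44.0149 dBW

44.0149 dBW


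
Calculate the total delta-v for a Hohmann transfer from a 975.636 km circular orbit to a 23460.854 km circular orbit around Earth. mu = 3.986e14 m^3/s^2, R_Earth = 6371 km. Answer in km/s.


r1 = 7346.6360 km = 7.346636e+06 m
r2 = 29831.8540 km = 2.9831854e+07 m
dv1 = sqrt(mu/r1)*(sqrt(2*r2/(r1+r2)) - 1) = 1965.2412 m/s
dv2 = sqrt(mu/r2)*(1 - sqrt(2*r1/(r1+r2))) = 1357.3892 m/s
total dv = |dv1| + |dv2| = 1965.2412 + 1357.3892 = 3322.6305 m/s = 3.3226 km/s

3.3226 km/s


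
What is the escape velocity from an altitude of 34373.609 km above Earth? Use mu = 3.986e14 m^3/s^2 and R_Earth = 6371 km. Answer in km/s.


r = 6371.0 + 34373.609 = 40744.6090 km = 4.0744609e+07 m
v_esc = sqrt(2*mu/r) = sqrt(2*3.986e14 / 4.0744609e+07)
v_esc = 4423.3221 m/s = 4.4233 km/s

4.4233 km/s


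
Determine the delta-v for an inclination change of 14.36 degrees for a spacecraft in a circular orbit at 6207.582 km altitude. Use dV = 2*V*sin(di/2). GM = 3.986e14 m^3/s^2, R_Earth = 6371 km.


r = 12578.5820 km = 1.2578582e+07 m
V = sqrt(mu/r) = 5629.2794 m/s
di = 14.36 deg = 0.2506293 rad
dV = 2*V*sin(di/2) = 2*5629.2794*sin(0.1253146)
dV = 1407.1725 m/s = 1.4072 km/s

1.4072 km/s


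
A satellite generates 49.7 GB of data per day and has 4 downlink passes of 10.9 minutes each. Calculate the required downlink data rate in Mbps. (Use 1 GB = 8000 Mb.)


total contact time = 4 * 10.9 * 60 = 2616.0000 s
data = 49.7 GB = 397600.0000 Mb
rate = 397600.0000 / 2616.0000 = 151.9878 Mbps

151.9878 Mbps


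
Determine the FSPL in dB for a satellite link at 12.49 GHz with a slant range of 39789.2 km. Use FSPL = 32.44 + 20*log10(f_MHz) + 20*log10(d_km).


f = 12.49 GHz = 12490.0000 MHz
d = 39789.2 km
FSPL = 32.44 + 20*log10(12490.0000) + 20*log10(39789.2)
FSPL = 32.44 + 81.9312 + 91.9953
FSPL = 206.3666 dB

206.3666 dB


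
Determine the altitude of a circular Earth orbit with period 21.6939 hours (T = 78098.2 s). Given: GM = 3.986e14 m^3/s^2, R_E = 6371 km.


T = 78098.2 s
r = (mu*T^2/(4*pi^2))^(1/3) = (3.986e14 * 78098.2^2 / (4*pi^2))^(1/3)
r = 3.9489946e+07 m = 39489.9456 km
alt = r - R_E = 39489.9456 - 6371 = 33118.9456 km

33118.9456 km


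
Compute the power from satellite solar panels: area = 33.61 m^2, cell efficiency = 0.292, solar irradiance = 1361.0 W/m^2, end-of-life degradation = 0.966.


P = area * eta * S * degradation
P = 33.61 * 0.292 * 1361.0 * 0.966
P = 12902.8787 W

12902.8787 W


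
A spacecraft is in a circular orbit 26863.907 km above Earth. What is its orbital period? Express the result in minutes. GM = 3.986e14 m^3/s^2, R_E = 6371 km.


r = 33234.9070 km = 3.3234907e+07 m
T = 2*pi*sqrt(r^3/mu) = 2*pi*sqrt(3.6709917e+22 / 3.986e14)
T = 60298.0022 s = 1004.9667 min

1004.9667 minutes


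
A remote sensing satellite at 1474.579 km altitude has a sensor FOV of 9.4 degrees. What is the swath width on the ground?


FOV = 9.4 deg = 0.1640609 rad
swath = 2 * alt * tan(FOV/2) = 2 * 1474.579 * tan(0.08203047)
swath = 2 * 1474.579 * 0.08221497
swath = 242.4649 km

242.4649 km


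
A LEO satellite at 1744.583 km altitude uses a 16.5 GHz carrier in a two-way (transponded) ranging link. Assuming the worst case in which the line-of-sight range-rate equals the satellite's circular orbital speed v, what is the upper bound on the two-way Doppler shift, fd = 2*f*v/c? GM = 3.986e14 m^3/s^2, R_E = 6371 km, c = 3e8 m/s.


r = 8.115583e+06 m
v = sqrt(mu/r) = 7008.2371 m/s (worst-case radial velocity)
f = 16.5 GHz = 1.65e+10 Hz
fd = 2*f*v/c = 2*1.65e+10*7008.2371/3.0e+08
fd = 770906.0793 Hz

770906.0793 Hz


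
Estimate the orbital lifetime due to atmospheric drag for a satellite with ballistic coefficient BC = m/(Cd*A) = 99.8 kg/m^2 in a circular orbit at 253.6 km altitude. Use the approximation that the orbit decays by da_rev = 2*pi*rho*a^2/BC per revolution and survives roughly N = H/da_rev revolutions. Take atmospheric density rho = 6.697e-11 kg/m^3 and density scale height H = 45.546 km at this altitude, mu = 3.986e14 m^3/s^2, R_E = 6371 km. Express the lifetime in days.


a = R_E + alt = 6624.6000 km = 6.6246e+06 m
da_rev = 2*pi*rho*a^2/BC = 2*pi*6.697e-11*(6.6246e+06)^2/99.8 = 185.032896 m per revolution
N = H/da_rev = 45546.0000 m / 185.032896 m = 246.1508 revolutions
P = 2*pi*sqrt(a^3/mu) = 5366.0005 s
lifetime = N*P = 246.1508 * 5366.0005 = 1.3208455e+06 s = 15.2876 days

15.2876 days


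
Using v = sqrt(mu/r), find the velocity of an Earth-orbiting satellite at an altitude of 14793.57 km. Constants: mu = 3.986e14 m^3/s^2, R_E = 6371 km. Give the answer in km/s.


r = R_E + alt = 6371.0 + 14793.57 = 21164.5700 km = 2.116457e+07 m
v = sqrt(mu/r) = sqrt(3.986e14 / 2.116457e+07) = 4339.7421 m/s = 4.3397 km/s

4.3397 km/s


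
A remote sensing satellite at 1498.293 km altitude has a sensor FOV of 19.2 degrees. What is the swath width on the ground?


FOV = 19.2 deg = 0.3351032 rad
swath = 2 * alt * tan(FOV/2) = 2 * 1498.293 * tan(0.1675516)
swath = 2 * 1498.293 * 0.1691373
swath = 506.8346 km

506.8346 km


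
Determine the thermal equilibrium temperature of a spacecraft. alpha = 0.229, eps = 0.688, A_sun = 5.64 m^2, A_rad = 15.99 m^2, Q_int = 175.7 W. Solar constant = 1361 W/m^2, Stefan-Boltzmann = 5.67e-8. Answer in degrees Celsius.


Numerator = alpha*S*A_sun + Q_int = 0.229*1361*5.64 + 175.7 = 1933.5132 W
Denominator = eps*sigma*A_rad = 0.688*5.67e-8*15.99 = 6.237635e-07 W/K^4
T^4 = 3.0997536e+09 K^4
T = 235.9564 K = -37.1936 C

-37.1936 degrees Celsius


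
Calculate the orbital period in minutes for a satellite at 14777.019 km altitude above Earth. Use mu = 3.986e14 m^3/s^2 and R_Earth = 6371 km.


r = 21148.0190 km = 2.1148019e+07 m
T = 2*pi*sqrt(r^3/mu) = 2*pi*sqrt(9.4582127e+21 / 3.986e14)
T = 30606.6473 s = 510.1108 min

510.1108 minutes


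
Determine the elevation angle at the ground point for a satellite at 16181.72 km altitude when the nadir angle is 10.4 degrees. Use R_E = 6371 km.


r = R_E + alt = 22552.7200 km
Law of sines in the satellite / Earth-center / ground-point triangle:
  sin(nadir)/R_E = sin(90 + el)/r  =>  cos(el) = (r/R_E)*sin(nadir)
cos(el) = (22552.7200 / 6371.0000) * sin(10.4 deg) = 0.6390202
el = arccos(0.6390202) = 50.2812 deg
(Earth-central angle = 90 - nadir - el = 29.3188 deg)

50.2812 degrees


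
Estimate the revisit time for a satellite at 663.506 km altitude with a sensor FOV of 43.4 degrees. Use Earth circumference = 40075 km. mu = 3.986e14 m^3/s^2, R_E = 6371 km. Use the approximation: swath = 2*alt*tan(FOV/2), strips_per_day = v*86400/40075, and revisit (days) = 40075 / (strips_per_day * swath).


swath = 2*663.506*tan(0.3787364) = 528.0822 km
v = sqrt(mu/r) = 7527.5187 m/s = 7.5275 km/s
strips/day = v*86400/40075 = 7.5275*86400/40075 = 16.2290
coverage/day = strips * swath = 16.2290 * 528.0822 = 8570.2521 km
revisit = 40075 / 8570.2521 = 4.6761 days

4.6761 days


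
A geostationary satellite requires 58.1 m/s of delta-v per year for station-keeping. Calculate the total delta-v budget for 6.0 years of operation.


dV = rate * years = 58.1 * 6.0
dV = 348.6000 m/s

348.6000 m/s


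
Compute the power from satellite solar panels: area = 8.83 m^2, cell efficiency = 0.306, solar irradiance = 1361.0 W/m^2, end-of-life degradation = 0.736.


P = area * eta * S * degradation
P = 8.83 * 0.306 * 1361.0 * 0.736
P = 2706.5626 W

2706.5626 W


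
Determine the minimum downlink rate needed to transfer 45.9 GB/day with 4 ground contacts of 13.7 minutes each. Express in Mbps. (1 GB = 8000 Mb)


total contact time = 4 * 13.7 * 60 = 3288.0000 s
data = 45.9 GB = 367200.0000 Mb
rate = 367200.0000 / 3288.0000 = 111.6788 Mbps

111.6788 Mbps


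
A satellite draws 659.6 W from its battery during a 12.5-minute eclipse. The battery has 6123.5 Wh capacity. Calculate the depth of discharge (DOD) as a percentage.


E_used = P * t / 60 = 659.6 * 12.5 / 60 = 137.4167 Wh
DOD = E_used / E_total * 100 = 137.4167 / 6123.5 * 100
DOD = 2.2441 %

2.2441 %


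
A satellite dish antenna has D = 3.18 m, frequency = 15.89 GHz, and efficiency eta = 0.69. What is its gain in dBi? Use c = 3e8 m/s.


lambda = c/f = 3e8 / 1.589e+10 = 0.0188798 m
G = eta*(pi*D/lambda)^2 = 0.69*(pi*3.18/0.0188798)^2
G = 193200.5512 (linear)
G = 10*log10(193200.5512) = 52.8601 dBi

52.8601 dBi


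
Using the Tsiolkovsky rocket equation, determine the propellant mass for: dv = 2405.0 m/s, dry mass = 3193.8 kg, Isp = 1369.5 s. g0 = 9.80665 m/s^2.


ve = Isp * g0 = 1369.5 * 9.80665 = 13430.207175 m/s
mass ratio = exp(dv/ve) = exp(2405.0/13430.207175) = 1.19610917
m_prop = m_dry * (mr - 1) = 3193.8 * (1.19610917 - 1)
m_prop = 626.3335 kg

626.3335 kg


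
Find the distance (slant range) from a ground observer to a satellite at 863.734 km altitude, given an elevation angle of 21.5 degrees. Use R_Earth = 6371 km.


h = 863.734 km, el = 21.5 deg
d = -R_E*sin(el) + sqrt((R_E*sin(el))^2 + 2*R_E*h + h^2)
d = -6371.0000*sin(0.3752458) + sqrt((6371.0000*0.3665012)^2 + 2*6371.0000*863.734 + 863.734^2)
d = 1812.7747 km

1812.7747 km


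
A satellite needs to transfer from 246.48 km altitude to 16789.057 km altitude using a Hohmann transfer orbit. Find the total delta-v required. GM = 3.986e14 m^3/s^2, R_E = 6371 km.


r1 = 6617.4800 km = 6.61748e+06 m
r2 = 23160.0570 km = 2.3160057e+07 m
dv1 = sqrt(mu/r1)*(sqrt(2*r2/(r1+r2)) - 1) = 1918.6360 m/s
dv2 = sqrt(mu/r2)*(1 - sqrt(2*r1/(r1+r2))) = 1382.8058 m/s
total dv = |dv1| + |dv2| = 1918.6360 + 1382.8058 = 3301.4419 m/s = 3.3014 km/s

3.3014 km/s


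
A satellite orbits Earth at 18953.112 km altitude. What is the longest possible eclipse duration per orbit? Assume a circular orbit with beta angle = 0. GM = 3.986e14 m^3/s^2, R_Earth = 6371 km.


r = 25324.1120 km
T = 668.4383 min
Eclipse fraction = arcsin(R_E/r)/pi = arcsin(6371.0000/25324.1120)/pi
= arcsin(0.2515784)/pi = 0.08094964
Eclipse duration = 0.08094964 * 668.4383 = 54.1098 min

54.1098 minutes


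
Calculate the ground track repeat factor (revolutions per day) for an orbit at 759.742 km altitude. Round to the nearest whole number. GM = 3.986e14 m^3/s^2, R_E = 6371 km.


r = 7.130742e+06 m
T = 2*pi*sqrt(r^3/mu) = 5992.5726 s = 99.8762 min
revs/day = 1440 / 99.8762 = 14.4178
Rounded: 14 revolutions per day

14 revolutions per day


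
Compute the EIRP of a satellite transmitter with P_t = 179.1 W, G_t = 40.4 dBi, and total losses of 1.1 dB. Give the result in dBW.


Pt = 179.1 W = 22.5310 dBW
EIRP = Pt_dBW + Gt - losses = 22.5310 + 40.4 - 1.1 = 61.8310 dBW

61.8310 dBW


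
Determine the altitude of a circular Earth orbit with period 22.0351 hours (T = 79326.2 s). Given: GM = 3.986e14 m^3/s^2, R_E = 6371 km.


T = 79326.2 s
r = (mu*T^2/(4*pi^2))^(1/3) = (3.986e14 * 79326.2^2 / (4*pi^2))^(1/3)
r = 3.9902823e+07 m = 39902.8228 km
alt = r - R_E = 39902.8228 - 6371 = 33531.8228 km

33531.8228 km


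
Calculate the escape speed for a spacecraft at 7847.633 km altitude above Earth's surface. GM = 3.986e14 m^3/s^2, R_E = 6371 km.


r = 6371.0 + 7847.633 = 14218.6330 km = 1.4218633e+07 m
v_esc = sqrt(2*mu/r) = sqrt(2*3.986e14 / 1.4218633e+07)
v_esc = 7487.8084 m/s = 7.4878 km/s

7.4878 km/s


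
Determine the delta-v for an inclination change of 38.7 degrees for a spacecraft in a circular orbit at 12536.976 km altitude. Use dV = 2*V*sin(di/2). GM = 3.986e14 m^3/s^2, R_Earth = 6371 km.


r = 18907.9760 km = 1.8907976e+07 m
V = sqrt(mu/r) = 4591.4105 m/s
di = 38.7 deg = 0.6754424 rad
dV = 2*V*sin(di/2) = 2*4591.4105*sin(0.3377212)
dV = 3042.6165 m/s = 3.0426 km/s

3.0426 km/s


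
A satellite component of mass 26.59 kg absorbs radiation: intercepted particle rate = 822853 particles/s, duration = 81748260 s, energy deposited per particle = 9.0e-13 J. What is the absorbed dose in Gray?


Total energy deposited = rate * time * E_per
  = 822853 * 81748260 * 9.0e-13 = 60.5401 J
Dose = E_total / mass = 60.5401 / 26.59
Dose = 2.2768 Gy

2.2768 Gy


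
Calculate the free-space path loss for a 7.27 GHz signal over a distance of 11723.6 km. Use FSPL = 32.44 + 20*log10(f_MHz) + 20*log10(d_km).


f = 7.27 GHz = 7270.0000 MHz
d = 11723.6 km
FSPL = 32.44 + 20*log10(7270.0000) + 20*log10(11723.6)
FSPL = 32.44 + 77.2307 + 81.3812
FSPL = 191.0519 dB

191.0519 dB


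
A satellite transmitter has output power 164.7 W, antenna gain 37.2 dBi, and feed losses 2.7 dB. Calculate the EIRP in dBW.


Pt = 164.7 W = 22.1669 dBW
EIRP = Pt_dBW + Gt - losses = 22.1669 + 37.2 - 2.7 = 56.6669 dBW

56.6669 dBW


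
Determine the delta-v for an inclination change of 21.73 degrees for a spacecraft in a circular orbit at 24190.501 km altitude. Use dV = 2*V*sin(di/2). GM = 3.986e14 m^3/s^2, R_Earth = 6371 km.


r = 30561.5010 km = 3.0561501e+07 m
V = sqrt(mu/r) = 3611.4475 m/s
di = 21.73 deg = 0.37926 rad
dV = 2*V*sin(di/2) = 2*3611.4475*sin(0.18963)
dV = 1361.4837 m/s = 1.3615 km/s

1.3615 km/s


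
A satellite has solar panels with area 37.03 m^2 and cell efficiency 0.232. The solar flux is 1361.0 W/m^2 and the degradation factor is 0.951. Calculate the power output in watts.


P = area * eta * S * degradation
P = 37.03 * 0.232 * 1361.0 * 0.951
P = 11119.3740 W

11119.3740 W


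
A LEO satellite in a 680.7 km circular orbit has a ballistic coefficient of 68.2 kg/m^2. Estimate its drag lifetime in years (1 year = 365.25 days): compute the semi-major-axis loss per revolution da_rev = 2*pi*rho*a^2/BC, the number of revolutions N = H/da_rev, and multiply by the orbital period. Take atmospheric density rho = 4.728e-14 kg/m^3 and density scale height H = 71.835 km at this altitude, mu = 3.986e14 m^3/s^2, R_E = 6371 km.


a = R_E + alt = 7051.7000 km = 7.0517e+06 m
da_rev = 2*pi*rho*a^2/BC = 2*pi*4.728e-14*(7.0517e+06)^2/68.2 = 0.21660108 m per revolution
N = H/da_rev = 71835.0000 m / 0.21660108 m = 331646.5461 revolutions
P = 2*pi*sqrt(a^3/mu) = 5893.2106 s
lifetime = N*P = 331646.5461 * 5893.2106 = 1.9544629e+09 s = 22621.0989 days
years = 22621.0989 / 365.25 = 61.9332 years

61.9332 years


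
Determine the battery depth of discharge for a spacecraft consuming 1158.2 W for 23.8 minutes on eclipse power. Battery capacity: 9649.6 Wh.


E_used = P * t / 60 = 1158.2 * 23.8 / 60 = 459.4193 Wh
DOD = E_used / E_total * 100 = 459.4193 / 9649.6 * 100
DOD = 4.7610 %

4.7610 %


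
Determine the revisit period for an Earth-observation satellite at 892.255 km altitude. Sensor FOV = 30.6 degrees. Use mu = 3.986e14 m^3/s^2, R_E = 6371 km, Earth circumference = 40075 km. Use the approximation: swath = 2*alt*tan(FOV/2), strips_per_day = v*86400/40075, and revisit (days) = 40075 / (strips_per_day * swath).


swath = 2*892.255*tan(0.2670354) = 488.1867 km
v = sqrt(mu/r) = 7408.0346 m/s = 7.4080 km/s
strips/day = v*86400/40075 = 7.4080*86400/40075 = 15.9714
coverage/day = strips * swath = 15.9714 * 488.1867 = 7797.0290 km
revisit = 40075 / 7797.0290 = 5.1398 days

5.1398 days


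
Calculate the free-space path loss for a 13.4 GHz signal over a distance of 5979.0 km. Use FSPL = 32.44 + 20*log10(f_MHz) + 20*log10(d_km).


f = 13.4 GHz = 13400.0000 MHz
d = 5979.0 km
FSPL = 32.44 + 20*log10(13400.0000) + 20*log10(5979.0)
FSPL = 32.44 + 82.5421 + 75.5326
FSPL = 190.5147 dB

190.5147 dB


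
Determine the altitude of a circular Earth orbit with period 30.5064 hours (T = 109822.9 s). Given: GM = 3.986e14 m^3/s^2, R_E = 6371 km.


T = 109822.9 s
r = (mu*T^2/(4*pi^2))^(1/3) = (3.986e14 * 109822.9^2 / (4*pi^2))^(1/3)
r = 4.9566447e+07 m = 49566.4472 km
alt = r - R_E = 49566.4472 - 6371 = 43195.4472 km

43195.4472 km


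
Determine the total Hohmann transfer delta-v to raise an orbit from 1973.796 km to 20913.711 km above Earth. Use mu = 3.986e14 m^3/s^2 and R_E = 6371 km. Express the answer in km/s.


r1 = 8344.7960 km = 8.344796e+06 m
r2 = 27284.7110 km = 2.7284711e+07 m
dv1 = sqrt(mu/r1)*(sqrt(2*r2/(r1+r2)) - 1) = 1641.9214 m/s
dv2 = sqrt(mu/r2)*(1 - sqrt(2*r1/(r1+r2))) = 1206.2261 m/s
total dv = |dv1| + |dv2| = 1641.9214 + 1206.2261 = 2848.1475 m/s = 2.8481 km/s

2.8481 km/s


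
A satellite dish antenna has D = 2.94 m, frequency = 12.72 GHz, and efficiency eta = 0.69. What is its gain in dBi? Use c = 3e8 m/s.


lambda = c/f = 3e8 / 1.272e+10 = 0.02358491 m
G = eta*(pi*D/lambda)^2 = 0.69*(pi*2.94/0.02358491)^2
G = 105821.8160 (linear)
G = 10*log10(105821.8160) = 50.2458 dBi

50.2458 dBi


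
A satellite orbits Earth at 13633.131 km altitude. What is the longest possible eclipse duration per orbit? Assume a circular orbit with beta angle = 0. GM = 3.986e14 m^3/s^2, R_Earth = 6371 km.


r = 20004.1310 km
T = 469.2881 min
Eclipse fraction = arcsin(R_E/r)/pi = arcsin(6371.0000/20004.1310)/pi
= arcsin(0.3184842)/pi = 0.1031738
Eclipse duration = 0.1031738 * 469.2881 = 48.4182 min

48.4182 minutes
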